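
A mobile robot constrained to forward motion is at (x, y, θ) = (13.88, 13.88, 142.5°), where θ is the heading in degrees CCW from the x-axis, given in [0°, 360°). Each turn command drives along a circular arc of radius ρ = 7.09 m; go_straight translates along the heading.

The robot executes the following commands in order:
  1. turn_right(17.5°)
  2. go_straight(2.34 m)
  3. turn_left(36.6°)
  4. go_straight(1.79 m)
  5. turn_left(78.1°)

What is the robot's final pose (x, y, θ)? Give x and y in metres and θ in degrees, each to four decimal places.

set_pose: (x, y, θ) = (13.8800, 13.8800, 142.5000°), ρ = 7.09
turn_right(17.5°): centre at ρ to the right, rotate −17.5° → (12.3883, 15.4382, 125.0000°)
go_straight(2.34): x += 2.34·cos θ, y += 2.34·sin θ → (11.0462, 17.3550, 125.0000°)
turn_left(36.6°): centre at ρ to the left, rotate +36.6° → (7.4763, 20.0159, 161.6000°)
go_straight(1.79): x += 1.79·cos θ, y += 1.79·sin θ → (5.7778, 20.5809, 161.6000°)
turn_left(78.1°): centre at ρ to the left, rotate +78.1° → (-2.5816, 17.4305, 239.7000°)

(-2.5816, 17.4305, 239.7000°)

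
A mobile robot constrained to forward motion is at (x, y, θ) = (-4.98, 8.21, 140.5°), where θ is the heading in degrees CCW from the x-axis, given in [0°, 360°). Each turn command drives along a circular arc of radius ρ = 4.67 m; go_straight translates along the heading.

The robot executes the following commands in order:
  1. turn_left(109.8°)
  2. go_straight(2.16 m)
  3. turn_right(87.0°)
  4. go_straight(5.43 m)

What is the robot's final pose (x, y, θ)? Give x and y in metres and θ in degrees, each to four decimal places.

(-24.0149, 2.8087, 163.3000°)

set_pose: (x, y, θ) = (-4.9800, 8.2100, 140.5000°), ρ = 4.67
turn_left(109.8°): centre at ρ to the left, rotate +109.8° → (-12.3472, 6.1807, 250.3000°)
go_straight(2.16): x += 2.16·cos θ, y += 2.16·sin θ → (-13.0753, 4.1472, 250.3000°)
turn_right(87.0°): centre at ρ to the right, rotate −87.0° → (-18.8139, 1.2484, 163.3000°)
go_straight(5.43): x += 5.43·cos θ, y += 5.43·sin θ → (-24.0149, 2.8087, 163.3000°)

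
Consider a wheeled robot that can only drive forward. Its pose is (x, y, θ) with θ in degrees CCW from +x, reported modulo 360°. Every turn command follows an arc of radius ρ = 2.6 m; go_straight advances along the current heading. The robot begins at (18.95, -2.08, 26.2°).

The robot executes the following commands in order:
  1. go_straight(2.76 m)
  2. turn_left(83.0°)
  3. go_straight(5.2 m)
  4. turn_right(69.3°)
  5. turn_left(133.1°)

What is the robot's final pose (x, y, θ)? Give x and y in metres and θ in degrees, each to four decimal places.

(20.4605, 14.6622, 173.0000°)

set_pose: (x, y, θ) = (18.9500, -2.0800, 26.2000°), ρ = 2.6
go_straight(2.76): x += 2.76·cos θ, y += 2.76·sin θ → (21.4264, -0.8614, 26.2000°)
turn_left(83.0°): centre at ρ to the left, rotate +83.0° → (22.7339, 2.3265, 109.2000°)
go_straight(5.2): x += 5.2·cos θ, y += 5.2·sin θ → (21.0238, 7.2372, 109.2000°)
turn_right(69.3°): centre at ρ to the right, rotate −69.3° → (21.8114, 10.0869, 39.9000°)
turn_left(133.1°): centre at ρ to the left, rotate +133.1° → (20.4605, 14.6622, 173.0000°)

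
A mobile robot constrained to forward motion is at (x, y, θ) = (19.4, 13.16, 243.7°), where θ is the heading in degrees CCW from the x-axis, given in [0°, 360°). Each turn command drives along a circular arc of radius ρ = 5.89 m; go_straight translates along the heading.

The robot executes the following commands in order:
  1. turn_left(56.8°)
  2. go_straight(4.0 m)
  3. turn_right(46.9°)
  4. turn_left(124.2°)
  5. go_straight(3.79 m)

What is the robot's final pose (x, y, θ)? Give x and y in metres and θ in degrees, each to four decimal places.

set_pose: (x, y, θ) = (19.4000, 13.1600, 243.7000°), ρ = 5.89
turn_left(56.8°): centre at ρ to the left, rotate +56.8° → (19.6053, 7.5609, 300.5000°)
go_straight(4.0): x += 4.0·cos θ, y += 4.0·sin θ → (21.6355, 4.1144, 300.5000°)
turn_right(46.9°): centre at ρ to the right, rotate −46.9° → (22.2108, -0.5380, 253.6000°)
turn_left(124.2°): centre at ρ to the left, rotate +124.2° → (29.6617, -7.8090, 377.8000° ≡ 17.8000°)
go_straight(3.79): x += 3.79·cos θ, y += 3.79·sin θ → (33.2703, -6.6504, 17.8000°)

(33.2703, -6.6504, 17.8000°)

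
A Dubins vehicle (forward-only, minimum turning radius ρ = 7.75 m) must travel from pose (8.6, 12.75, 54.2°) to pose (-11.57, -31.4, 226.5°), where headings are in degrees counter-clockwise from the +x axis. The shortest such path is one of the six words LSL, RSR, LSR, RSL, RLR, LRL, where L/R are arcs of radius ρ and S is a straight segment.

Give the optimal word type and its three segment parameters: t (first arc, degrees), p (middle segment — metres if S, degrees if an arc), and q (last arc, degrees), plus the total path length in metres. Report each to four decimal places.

Let ψ = atan2(Δy, Δx) = atan2(-44.15, -20.17) = -114.5534° be the start→goal bearing.
Normalize: d = |goal − start| / ρ = 48.539174/7.75 = 6.263119, α = (θ_start − ψ) mod 360° = 168.7534° = 2.945302 rad, β = (θ_goal − ψ) mod 360° = 341.0534° = 5.952504 rad.
Common terms: sin α = 0.195033, cos α = -0.980797, sin β = -0.324687, cos β = 0.945821, cos(α−β) = -0.990983, d² = 39.226662. Work in radians in the unit-radius frame; every candidate has L = ρ·(t + p + q).
LSL: p² = 2 + d² − 2cos(α−β) + 2d(sin α − sin β) = 49.718765; p = √p² = 7.051153; φ = atan2(cos β − cos α, d + sin α − sin β) = 0.276754 rad; t = (φ − α) mod 2π = 3.614637 rad, q = (β − φ) mod 2π = 5.675750 rad → L = 7.75·(3.614637 + 7.051153 + 5.675750) = 7.75·16.341541 = 126.646943 m
RSR: p² = 2 + d² − 2cos(α−β) + 2d(sin β − sin α) = 36.698492; p = √p² = 6.057928; φ = atan2(cos α − cos β, d − sin α + sin β) = -0.323654 rad; t = (α − φ) mod 2π = 3.268955 rad, q = (φ − β) mod 2π = 0.007028 rad → L = 7.75·(3.268955 + 6.057928 + 0.007028) = 7.75·9.333911 = 72.337811 m
LSR: p² = d² − 2 + 2cos(α−β) + 2d(sin α + sin β) = 33.620611; p = √p² = 5.798328; φ = atan2(−cos α − cos β, d + sin α + sin β) − atan2(−2, p) = 0.337851 rad; t = (φ − α) mod 2π = 3.675734 rad, q = (φ − β) mod 2π = 0.668532 rad → L = 7.75·(3.675734 + 5.798328 + 0.668532) = 7.75·10.142594 = 78.605104 m
RSL: p² = d² − 2 + 2cos(α−β) − 2d(sin α + sin β) = 36.868781; p = √p² = 6.071967; φ = atan2(cos α + cos β, d − sin α − sin β) − atan2(2, p) = -0.323662 rad; t = (α − φ) mod 2π = 3.268964 rad, q = (β − φ) mod 2π = 6.276166 rad → L = 7.75·(3.268964 + 6.071967 + 6.276166) = 7.75·15.617096 = 121.032496 m
RLR: c = (6 − d² + 2cos(α−β) + 2d(sin α − sin β))/8 = -3.587312, |c| > 1 → infeasible
LRL: c = (6 − d² + 2cos(α−β) − 2d(sin α − sin β))/8 = -5.214846, |c| > 1 → infeasible
Shortest: RSR with L = 72.337811 m ≈ 72.3378 m
Convert RSR to answer units (arcs ×180/π): t = 3.268955·180/π = 187.2974°, p = ρ·p = 7.75·6.057928 = 46.9489 m, q = 0.007028·180/π = 0.4026°, L = 72.3378 m.

RSR: t = 187.2974°, p = 46.9489 m, q = 0.4026°, L = 72.3378 m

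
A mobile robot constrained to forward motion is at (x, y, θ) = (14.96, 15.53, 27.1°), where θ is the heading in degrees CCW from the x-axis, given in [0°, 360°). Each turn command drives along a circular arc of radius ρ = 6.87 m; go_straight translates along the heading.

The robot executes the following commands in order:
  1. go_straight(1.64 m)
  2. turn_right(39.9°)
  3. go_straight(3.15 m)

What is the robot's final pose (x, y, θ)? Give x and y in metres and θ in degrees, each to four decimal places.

(24.1433, 16.1627, 347.2000°)

set_pose: (x, y, θ) = (14.9600, 15.5300, 27.1000°), ρ = 6.87
go_straight(1.64): x += 1.64·cos θ, y += 1.64·sin θ → (16.4199, 16.2771, 27.1000°)
turn_right(39.9°): centre at ρ to the right, rotate −39.9° → (21.0716, 16.8606, -12.8000° ≡ 347.2000°)
go_straight(3.15): x += 3.15·cos θ, y += 3.15·sin θ → (24.1433, 16.1627, 347.2000°)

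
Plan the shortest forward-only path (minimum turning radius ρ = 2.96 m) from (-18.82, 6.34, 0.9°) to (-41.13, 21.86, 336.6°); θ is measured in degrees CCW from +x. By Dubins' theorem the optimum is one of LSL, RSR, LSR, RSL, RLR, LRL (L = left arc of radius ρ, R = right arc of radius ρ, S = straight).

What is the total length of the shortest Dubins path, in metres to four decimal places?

Let ψ = atan2(Δy, Δx) = atan2(15.52, -22.31) = 145.1755° be the start→goal bearing.
Normalize: d = |goal − start| / ρ = 27.177316/2.96 = 9.181526, α = (θ_start − ψ) mod 360° = 215.7245° = 3.765103 rad, β = (θ_goal − ψ) mod 360° = 191.4245° = 3.340988 rad.
Common terms: sin α = -0.583888, cos α = -0.811834, sin β = -0.198076, cos β = -0.980187, cos(α−β) = 0.911403, d² = 84.300413. Work in radians in the unit-radius frame; every candidate has L = ρ·(t + p + q).
LSL: p² = 2 + d² − 2cos(α−β) + 2d(sin α − sin β) = 77.392922; p = √p² = 8.797325; φ = atan2(cos β − cos α, d + sin α − sin β) = -0.019138 rad; t = (φ − α) mod 2π = 2.498945 rad, q = (β − φ) mod 2π = 3.360126 rad → L = 2.96·(2.498945 + 8.797325 + 3.360126) = 2.96·14.656395 = 43.382929 m
RSR: p² = 2 + d² − 2cos(α−β) + 2d(sin β − sin α) = 91.562291; p = √p² = 9.568819; φ = atan2(cos α − cos β, d − sin α + sin β) = 0.017595 rad; t = (α − φ) mod 2π = 3.747508 rad, q = (φ − β) mod 2π = 2.959792 rad → L = 2.96·(3.747508 + 9.568819 + 2.959792) = 2.96·16.276119 = 48.177312 m
LSR: p² = d² − 2 + 2cos(α−β) + 2d(sin α + sin β) = 69.763964; p = √p² = 8.352483; φ = atan2(−cos α − cos β, d + sin α + sin β) − atan2(−2, p) = 0.445220 rad; t = (φ − α) mod 2π = 2.963303 rad, q = (φ − β) mod 2π = 3.387418 rad → L = 2.96·(2.963303 + 8.352483 + 3.387418) = 2.96·14.703203 = 43.521482 m
RSL: p² = d² − 2 + 2cos(α−β) − 2d(sin α + sin β) = 98.482475; p = √p² = 9.923834; φ = atan2(cos α + cos β, d − sin α − sin β) − atan2(2, p) = -0.376827 rad; t = (α − φ) mod 2π = 4.141930 rad, q = (β − φ) mod 2π = 3.717815 rad → L = 2.96·(4.141930 + 9.923834 + 3.717815) = 2.96·17.783578 = 52.639392 m
RLR: c = (6 − d² + 2cos(α−β) + 2d(sin α − sin β))/8 = -10.445286, |c| > 1 → infeasible
LRL: c = (6 − d² + 2cos(α−β) − 2d(sin α − sin β))/8 = -8.674115, |c| > 1 → infeasible
Shortest: LSL with L = 43.382929 m ≈ 43.3829 m

43.3829 m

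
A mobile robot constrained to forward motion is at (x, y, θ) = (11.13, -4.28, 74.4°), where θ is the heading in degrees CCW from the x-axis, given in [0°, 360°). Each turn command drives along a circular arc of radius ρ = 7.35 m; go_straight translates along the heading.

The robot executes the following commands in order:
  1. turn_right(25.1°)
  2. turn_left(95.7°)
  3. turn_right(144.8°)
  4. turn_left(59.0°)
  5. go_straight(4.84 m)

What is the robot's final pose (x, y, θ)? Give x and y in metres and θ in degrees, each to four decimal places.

set_pose: (x, y, θ) = (11.1300, -4.2800, 74.4000°), ρ = 7.35
turn_right(25.1°): centre at ρ to the right, rotate −25.1° → (12.6370, -1.4636, 49.3000°)
turn_left(95.7°): centre at ρ to the left, rotate +95.7° → (11.2805, 9.3501, 145.0000°)
turn_right(144.8°): centre at ρ to the right, rotate −144.8° → (15.4706, 22.7208, 0.2000°)
turn_left(59.0°): centre at ρ to the left, rotate +59.0° → (21.7583, 26.3072, 59.2000°)
go_straight(4.84): x += 4.84·cos θ, y += 4.84·sin θ → (24.2366, 30.4646, 59.2000°)

(24.2366, 30.4646, 59.2000°)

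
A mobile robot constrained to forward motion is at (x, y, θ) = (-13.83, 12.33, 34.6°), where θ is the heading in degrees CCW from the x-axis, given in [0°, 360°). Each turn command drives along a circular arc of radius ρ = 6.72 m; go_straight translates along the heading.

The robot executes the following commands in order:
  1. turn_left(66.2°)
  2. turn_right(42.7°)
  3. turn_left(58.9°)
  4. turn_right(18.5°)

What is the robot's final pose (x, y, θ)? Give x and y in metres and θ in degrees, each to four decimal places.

set_pose: (x, y, θ) = (-13.8300, 12.3300, 34.6000°), ρ = 6.72
turn_left(66.2°): centre at ρ to the left, rotate +66.2° → (-11.0449, 19.1207, 100.8000°)
turn_right(42.7°): centre at ρ to the right, rotate −42.7° → (-10.1491, 23.9310, 58.1000°)
turn_left(58.9°): centre at ρ to the left, rotate +58.9° → (-9.8666, 30.5329, 117.0000°)
turn_right(18.5°): centre at ρ to the right, rotate −18.5° → (-10.5252, 32.5904, 98.5000°)

(-10.5252, 32.5904, 98.5000°)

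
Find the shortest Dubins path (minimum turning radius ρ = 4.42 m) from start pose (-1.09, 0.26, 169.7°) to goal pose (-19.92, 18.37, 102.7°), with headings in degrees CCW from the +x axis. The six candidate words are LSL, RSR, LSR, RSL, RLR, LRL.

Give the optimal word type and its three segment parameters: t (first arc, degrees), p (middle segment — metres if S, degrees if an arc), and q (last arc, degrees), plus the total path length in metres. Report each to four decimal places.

Let ψ = atan2(Δy, Δx) = atan2(18.11, -18.83) = 136.1166° be the start→goal bearing.
Normalize: d = |goal − start| / ρ = 26.125486/4.42 = 5.910743, α = (θ_start − ψ) mod 360° = 33.5834° = 0.586141 rad, β = (θ_goal − ψ) mod 360° = 326.5834° = 5.699955 rad.
Common terms: sin α = 0.553150, cos α = 0.833082, sin β = -0.550723, cos β = 0.834688, cos(α−β) = 0.390731, d² = 34.936887. Work in radians in the unit-radius frame; every candidate has L = ρ·(t + p + q).
LSL: p² = 2 + d² − 2cos(α−β) + 2d(sin α − sin β) = 49.204842; p = √p² = 7.014616; φ = atan2(cos β − cos α, d + sin α − sin β) = 0.000229 rad; t = (φ − α) mod 2π = 5.697274 rad, q = (β − φ) mod 2π = 5.699726 rad → L = 4.42·(5.697274 + 7.014616 + 5.699726) = 4.42·18.411616 = 81.379344 m
RSR: p² = 2 + d² − 2cos(α−β) + 2d(sin β − sin α) = 23.106007; p = √p² = 4.806871; φ = atan2(cos α − cos β, d − sin α + sin β) = -0.000334 rad; t = (α − φ) mod 2π = 0.586475 rad, q = (φ − β) mod 2π = 0.582896 rad → L = 4.42·(0.586475 + 4.806871 + 0.582896) = 4.42·5.976241 = 26.414987 m
LSR: p² = d² − 2 + 2cos(α−β) + 2d(sin α + sin β) = 33.747042; p = √p² = 5.809220; φ = atan2(−cos α − cos β, d + sin α + sin β) − atan2(−2, p) = 0.056668 rad; t = (φ − α) mod 2π = 5.753712 rad, q = (φ − β) mod 2π = 0.639898 rad → L = 4.42·(5.753712 + 5.809220 + 0.639898) = 4.42·12.202831 = 53.936512 m
RSL: p² = d² − 2 + 2cos(α−β) − 2d(sin α + sin β) = 33.689656; p = √p² = 5.804279; φ = atan2(cos α + cos β, d − sin α − sin β) − atan2(2, p) = -0.056715 rad; t = (α − φ) mod 2π = 0.642856 rad, q = (β − φ) mod 2π = 5.756671 rad → L = 4.42·(0.642856 + 5.804279 + 5.756671) = 4.42·12.203806 = 53.940820 m
RLR: c = (6 − d² + 2cos(α−β) + 2d(sin α − sin β))/8 = -1.888251, |c| > 1 → infeasible
LRL: c = (6 − d² + 2cos(α−β) − 2d(sin α − sin β))/8 = -5.150605, |c| > 1 → infeasible
Shortest: RSR with L = 26.414987 m ≈ 26.4150 m
Convert RSR to answer units (arcs ×180/π): t = 0.586475·180/π = 33.6025°, p = ρ·p = 4.42·4.806871 = 21.2464 m, q = 0.582896·180/π = 33.3975°, L = 26.4150 m.

RSR: t = 33.6025°, p = 21.2464 m, q = 33.3975°, L = 26.4150 m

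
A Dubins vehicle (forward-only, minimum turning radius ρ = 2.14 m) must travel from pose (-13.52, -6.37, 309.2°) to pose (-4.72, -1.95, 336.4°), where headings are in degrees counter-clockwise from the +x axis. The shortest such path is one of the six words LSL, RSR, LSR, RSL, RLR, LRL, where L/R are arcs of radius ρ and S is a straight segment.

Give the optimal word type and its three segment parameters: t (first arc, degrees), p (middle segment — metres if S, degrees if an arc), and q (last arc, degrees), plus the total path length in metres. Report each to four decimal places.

LSR: t = 102.9046°, p = 4.7334 m, q = 75.7046°, L = 11.4045 m

Let ψ = atan2(Δy, Δx) = atan2(4.42, 8.80) = 26.6691° be the start→goal bearing.
Normalize: d = |goal − start| / ρ = 9.847660/2.14 = 4.601710, α = (θ_start − ψ) mod 360° = 282.5309° = 4.931094 rad, β = (θ_goal − ψ) mod 360° = 309.7309° = 5.405823 rad.
Common terms: sin α = -0.976179, cos α = 0.216966, sin β = -0.769055, cos β = 0.639182, cos(α−β) = 0.889416, d² = 21.175736. Work in radians in the unit-radius frame; every candidate has L = ρ·(t + p + q).
LSL: p² = 2 + d² − 2cos(α−β) + 2d(sin α − sin β) = 19.490654; p = √p² = 4.414822; φ = atan2(cos β − cos α, d + sin α − sin β) = 0.095783 rad; t = (φ − α) mod 2π = 1.447874 rad, q = (β − φ) mod 2π = 5.310041 rad → L = 2.14·(1.447874 + 4.414822 + 5.310041) = 2.14·11.172737 = 23.909657 m
RSR: p² = 2 + d² − 2cos(α−β) + 2d(sin β − sin α) = 23.303152; p = √p² = 4.827334; φ = atan2(cos α − cos β, d − sin α + sin β) = -0.087576 rad; t = (α − φ) mod 2π = 5.018670 rad, q = (φ − β) mod 2π = 0.789786 rad → L = 2.14·(5.018670 + 4.827334 + 0.789786) = 2.14·10.635790 = 22.760590 m
LSR: p² = d² − 2 + 2cos(α−β) + 2d(sin α + sin β) = 4.892442; p = √p² = 2.211886; φ = atan2(−cos α − cos β, d + sin α + sin β) − atan2(−2, p) = 0.443932 rad; t = (φ − α) mod 2π = 1.796024 rad, q = (φ − β) mod 2π = 1.321294 rad → L = 2.14·(1.796024 + 2.211886 + 1.321294) = 2.14·5.329204 = 11.404497 m
RSL: p² = d² − 2 + 2cos(α−β) − 2d(sin α + sin β) = 37.016696; p = √p² = 6.084135; φ = atan2(cos α + cos β, d − sin α − sin β) − atan2(2, p) = -0.183514 rad; t = (α − φ) mod 2π = 5.114608 rad, q = (β − φ) mod 2π = 5.589338 rad → L = 2.14·(5.114608 + 6.084135 + 5.589338) = 2.14·16.788081 = 35.926493 m
RLR: c = (6 − d² + 2cos(α−β) + 2d(sin α − sin β))/8 = -1.912894, |c| > 1 → infeasible
LRL: c = (6 − d² + 2cos(α−β) − 2d(sin α − sin β))/8 = -1.436332, |c| > 1 → infeasible
Shortest: LSR with L = 11.404497 m ≈ 11.4045 m
Convert LSR to answer units (arcs ×180/π): t = 1.796024·180/π = 102.9046°, p = ρ·p = 2.14·2.211886 = 4.7334 m, q = 1.321294·180/π = 75.7046°, L = 11.4045 m.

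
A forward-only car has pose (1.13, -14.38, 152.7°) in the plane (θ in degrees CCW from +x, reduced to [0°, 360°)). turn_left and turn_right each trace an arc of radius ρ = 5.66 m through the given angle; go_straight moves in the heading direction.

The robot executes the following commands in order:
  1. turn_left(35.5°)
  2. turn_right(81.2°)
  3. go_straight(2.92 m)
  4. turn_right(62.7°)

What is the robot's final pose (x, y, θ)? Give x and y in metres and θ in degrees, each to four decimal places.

(-7.8873, -1.3621, 44.3000°)

set_pose: (x, y, θ) = (1.1300, -14.3800, 152.7000°), ρ = 5.66
turn_left(35.5°): centre at ρ to the left, rotate +35.5° → (-2.2732, -13.8074, 188.2000°)
turn_right(81.2°): centre at ρ to the right, rotate −81.2° → (-8.4932, -9.8601, 107.0000°)
go_straight(2.92): x += 2.92·cos θ, y += 2.92·sin θ → (-9.3469, -7.0677, 107.0000°)
turn_right(62.7°): centre at ρ to the right, rotate −62.7° → (-7.8873, -1.3621, 44.3000°)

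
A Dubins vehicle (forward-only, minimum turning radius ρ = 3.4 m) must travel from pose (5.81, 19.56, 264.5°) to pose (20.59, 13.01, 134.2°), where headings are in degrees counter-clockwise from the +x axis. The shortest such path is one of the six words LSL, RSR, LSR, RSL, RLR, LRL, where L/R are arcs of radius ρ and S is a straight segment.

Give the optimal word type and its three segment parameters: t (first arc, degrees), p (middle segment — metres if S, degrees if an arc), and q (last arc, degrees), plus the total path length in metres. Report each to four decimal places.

LSL: t = 51.6869°, p = 12.4143 m, q = 178.0131°, L = 26.0449 m

Let ψ = atan2(Δy, Δx) = atan2(-6.55, 14.78) = -23.9013° be the start→goal bearing.
Normalize: d = |goal − start| / ρ = 16.166351/3.4 = 4.754809, α = (θ_start − ψ) mod 360° = 288.4013° = 5.033552 rad, β = (θ_goal − ψ) mod 360° = 158.1013° = 2.759388 rad.
Common terms: sin α = -0.948869, cos α = 0.315671, sin β = 0.372967, cos β = -0.927845, cos(α−β) = -0.646790, d² = 22.608209. Work in radians in the unit-radius frame; every candidate has L = ρ·(t + p + q).
LSL: p² = 2 + d² − 2cos(α−β) + 2d(sin α − sin β) = 13.331640; p = √p² = 3.651252; φ = atan2(cos β − cos α, d + sin α − sin β) = -0.347526 rad; t = (φ − α) mod 2π = 0.902107 rad, q = (β − φ) mod 2π = 3.106914 rad → L = 3.4·(0.902107 + 3.651252 + 3.106914) = 3.4·7.660273 = 26.044929 m
RSR: p² = 2 + d² − 2cos(α−β) + 2d(sin β − sin α) = 38.471938; p = √p² = 6.202575; φ = atan2(cos α − cos β, d − sin α + sin β) = 0.201852 rad; t = (α − φ) mod 2π = 4.831701 rad, q = (φ − β) mod 2π = 3.725649 rad → L = 3.4·(4.831701 + 6.202575 + 3.725649) = 3.4·14.759924 = 50.183743 m
LSR: p² = d² − 2 + 2cos(α−β) + 2d(sin α + sin β) = 13.838019; p = √p² = 3.719949; φ = atan2(−cos α − cos β, d + sin α + sin β) − atan2(−2, p) = 0.638762 rad; t = (φ − α) mod 2π = 1.888395 rad, q = (φ − β) mod 2π = 4.162559 rad → L = 3.4·(1.888395 + 3.719949 + 4.162559) = 3.4·9.770903 = 33.221072 m
RSL: p² = d² − 2 + 2cos(α−β) − 2d(sin α + sin β) = 24.791240; p = √p² = 4.979080; φ = atan2(cos α + cos β, d − sin α − sin β) − atan2(2, p) = -0.496293 rad; t = (α − φ) mod 2π = 5.529845 rad, q = (β − φ) mod 2π = 3.255681 rad → L = 3.4·(5.529845 + 4.979080 + 3.255681) = 3.4·13.764606 = 46.799662 m
RLR: c = (6 − d² + 2cos(α−β) + 2d(sin α − sin β))/8 = -3.808992, |c| > 1 → infeasible
LRL: c = (6 − d² + 2cos(α−β) − 2d(sin α − sin β))/8 = -0.666455; p = 2π − arccos c = 3.982945 rad; φ = atan2(cos β − cos α, d + sin α − sin β) = -0.347526 rad; t = (φ − α + p/2) mod 2π = 2.893580 rad, q = (β − α − t + p) mod 2π = 5.098387 rad → L = 3.4·(2.893580 + 3.982945 + 5.098387) = 3.4·11.974912 = 40.714700 m
Shortest: LSL with L = 26.044929 m ≈ 26.0449 m
Convert LSL to answer units (arcs ×180/π): t = 0.902107·180/π = 51.6869°, p = ρ·p = 3.4·3.651252 = 12.4143 m, q = 3.106914·180/π = 178.0131°, L = 26.0449 m.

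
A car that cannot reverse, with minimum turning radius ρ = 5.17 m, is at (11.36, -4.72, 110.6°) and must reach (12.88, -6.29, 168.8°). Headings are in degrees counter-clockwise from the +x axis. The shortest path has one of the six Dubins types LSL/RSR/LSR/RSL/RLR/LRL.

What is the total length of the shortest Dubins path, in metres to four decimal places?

30.3746 m

Let ψ = atan2(Δy, Δx) = atan2(-1.57, 1.52) = -45.9270° be the start→goal bearing.
Normalize: d = |goal − start| / ρ = 2.185246/5.17 = 0.422678, α = (θ_start − ψ) mod 360° = 156.5270° = 2.731912 rad, β = (θ_goal − ψ) mod 360° = 214.7270° = 3.747694 rad.
Common terms: sin α = 0.398316, cos α = -0.917248, sin β = -0.569667, cos β = -0.821875, cos(α−β) = 0.526956, d² = 0.178657. Work in radians in the unit-radius frame; every candidate has L = ρ·(t + p + q).
LSL: p² = 2 + d² − 2cos(α−β) + 2d(sin α − sin β) = 1.943036; p = √p² = 1.393928; φ = atan2(cos β − cos α, d + sin α − sin β) = 0.068474 rad; t = (φ − α) mod 2π = 3.619747 rad, q = (β − φ) mod 2π = 3.679220 rad → L = 5.17·(3.619747 + 1.393928 + 3.679220) = 5.17·8.692895 = 44.942269 m
RSR: p² = 2 + d² − 2cos(α−β) + 2d(sin β − sin α) = 0.306454; p = √p² = 0.553583; φ = atan2(cos α − cos β, d − sin α + sin β) = -2.968446 rad; t = (α − φ) mod 2π = 5.700358 rad, q = (φ − β) mod 2π = 5.850231 rad → L = 5.17·(5.700358 + 0.553583 + 5.850231) = 5.17·12.104172 = 62.578569 m
LSR: p² = d² − 2 + 2cos(α−β) + 2d(sin α + sin β) = -0.912284 < 0 → infeasible
RSL: p² = d² − 2 + 2cos(α−β) − 2d(sin α + sin β) = -0.622579 < 0 → infeasible
RLR: c = (6 − d² + 2cos(α−β) + 2d(sin α − sin β))/8 = 0.961693; p = 2π − arccos c = 6.005503 rad; φ = atan2(cos α − cos β, d − sin α + sin β) = -2.968446 rad; t = (α − φ + p/2) mod 2π = 2.419924 rad, q = (α − β − t + p) mod 2π = 2.569797 rad → L = 5.17·(2.419924 + 6.005503 + 2.569797) = 5.17·10.995223 = 56.845305 m
LRL: c = (6 − d² + 2cos(α−β) − 2d(sin α − sin β))/8 = 0.757120; p = 2π − arccos c = 5.571283 rad; φ = atan2(cos β − cos α, d + sin α − sin β) = 0.068474 rad; t = (φ − α + p/2) mod 2π = 0.122203 rad, q = (β − α − t + p) mod 2π = 0.181676 rad → L = 5.17·(0.122203 + 5.571283 + 0.181676) = 5.17·5.875162 = 30.374588 m
Shortest: LRL with L = 30.374588 m ≈ 30.3746 m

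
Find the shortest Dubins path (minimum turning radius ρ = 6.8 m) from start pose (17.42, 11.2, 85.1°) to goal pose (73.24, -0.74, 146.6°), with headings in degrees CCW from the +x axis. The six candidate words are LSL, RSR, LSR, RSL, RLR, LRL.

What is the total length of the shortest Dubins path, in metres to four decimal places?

Let ψ = atan2(Δy, Δx) = atan2(-11.94, 55.82) = -12.0737° be the start→goal bearing.
Normalize: d = |goal − start| / ρ = 57.082712/6.8 = 8.394516, α = (θ_start − ψ) mod 360° = 97.1737° = 1.696001 rad, β = (θ_goal − ψ) mod 360° = 158.6737° = 2.769379 rad.
Common terms: sin α = 0.992172, cos α = -0.124878, sin β = 0.363678, cos β = -0.931525, cos(α−β) = 0.477159, d² = 70.467907. Work in radians in the unit-radius frame; every candidate has L = ρ·(t + p + q).
LSL: p² = 2 + d² − 2cos(α−β) + 2d(sin α − sin β) = 82.065389; p = √p² = 9.058995; φ = atan2(cos β − cos α, d + sin α − sin β) = -0.089162 rad; t = (φ − α) mod 2π = 4.498022 rad, q = (β − φ) mod 2π = 2.858541 rad → L = 6.8·(4.498022 + 9.058995 + 2.858541) = 6.8·16.415558 = 111.625793 m
RSR: p² = 2 + d² − 2cos(α−β) + 2d(sin β − sin α) = 60.961789; p = √p² = 7.807803; φ = atan2(cos α − cos β, d − sin α + sin β) = 0.103498 rad; t = (α − φ) mod 2π = 1.592504 rad, q = (φ − β) mod 2π = 3.617304 rad → L = 6.8·(1.592504 + 7.807803 + 3.617304) = 6.8·13.017611 = 88.519754 m
LSR: p² = d² − 2 + 2cos(α−β) + 2d(sin α + sin β) = 92.185643; p = √p² = 9.601335; φ = atan2(−cos α − cos β, d + sin α + sin β) − atan2(−2, p) = 0.313292 rad; t = (φ − α) mod 2π = 4.900475 rad, q = (φ − β) mod 2π = 3.827098 rad → L = 6.8·(4.900475 + 9.601335 + 3.827098) = 6.8·18.328909 = 124.636580 m
RSL: p² = d² − 2 + 2cos(α−β) − 2d(sin α + sin β) = 46.658805; p = √p² = 6.830725; φ = atan2(cos α + cos β, d − sin α − sin β) − atan2(2, p) = -0.433807 rad; t = (α − φ) mod 2π = 2.129809 rad, q = (β − φ) mod 2π = 3.203186 rad → L = 6.8·(2.129809 + 6.830725 + 3.203186) = 6.8·12.163720 = 82.713294 m
RLR: c = (6 − d² + 2cos(α−β) + 2d(sin α − sin β))/8 = -6.620224, |c| > 1 → infeasible
LRL: c = (6 − d² + 2cos(α−β) − 2d(sin α − sin β))/8 = -9.258174, |c| > 1 → infeasible
Shortest: RSL with L = 82.713294 m ≈ 82.7133 m

82.7133 m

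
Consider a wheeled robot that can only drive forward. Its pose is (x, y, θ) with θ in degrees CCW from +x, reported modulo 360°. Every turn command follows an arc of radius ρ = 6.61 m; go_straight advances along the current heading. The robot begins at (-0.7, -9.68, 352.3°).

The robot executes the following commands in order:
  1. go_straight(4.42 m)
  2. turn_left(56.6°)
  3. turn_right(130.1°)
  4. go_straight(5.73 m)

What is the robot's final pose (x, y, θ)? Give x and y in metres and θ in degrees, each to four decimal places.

(21.9367, -17.0636, 278.8000°)

set_pose: (x, y, θ) = (-0.7000, -9.6800, 352.3000°), ρ = 6.61
go_straight(4.42): x += 4.42·cos θ, y += 4.42·sin θ → (3.6801, -10.2722, 352.3000°)
turn_left(56.6°): centre at ρ to the left, rotate +56.6° → (9.5468, -8.0671, 408.9000° ≡ 48.9000°)
turn_right(130.1°): centre at ρ to the right, rotate −130.1° → (21.0601, -11.4011, -81.2000° ≡ 278.8000°)
go_straight(5.73): x += 5.73·cos θ, y += 5.73·sin θ → (21.9367, -17.0636, 278.8000°)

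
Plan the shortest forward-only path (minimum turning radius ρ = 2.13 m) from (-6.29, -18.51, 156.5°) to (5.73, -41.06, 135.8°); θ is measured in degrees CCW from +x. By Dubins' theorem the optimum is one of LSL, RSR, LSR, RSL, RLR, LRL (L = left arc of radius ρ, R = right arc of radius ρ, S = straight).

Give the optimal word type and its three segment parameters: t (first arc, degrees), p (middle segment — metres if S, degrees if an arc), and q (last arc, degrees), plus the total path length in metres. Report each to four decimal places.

Let ψ = atan2(Δy, Δx) = atan2(-22.55, 12.02) = -61.9407° be the start→goal bearing.
Normalize: d = |goal − start| / ρ = 25.553530/2.13 = 11.996962, α = (θ_start − ψ) mod 360° = 218.4407° = 3.812509 rad, β = (θ_goal − ψ) mod 360° = 197.7407° = 3.451226 rad.
Common terms: sin α = -0.621704, cos α = -0.783252, sin β = -0.304710, cos β = -0.952445, cos(α−β) = 0.935444, d² = 143.927109. Work in radians in the unit-radius frame; every candidate has L = ρ·(t + p + q).
LSL: p² = 2 + d² − 2cos(α−β) + 2d(sin α − sin β) = 136.450276; p = √p² = 11.681193; φ = atan2(cos β − cos α, d + sin α − sin β) = -0.014485 rad; t = (φ − α) mod 2π = 2.456191 rad, q = (β − φ) mod 2π = 3.465711 rad → L = 2.13·(2.456191 + 11.681193 + 3.465711) = 2.13·17.603095 = 37.494593 m
RSR: p² = 2 + d² − 2cos(α−β) + 2d(sin β − sin α) = 151.662166; p = √p² = 12.315119; φ = atan2(cos α − cos β, d − sin α + sin β) = 0.013739 rad; t = (α − φ) mod 2π = 3.798770 rad, q = (φ − β) mod 2π = 2.845698 rad → L = 2.13·(3.798770 + 12.315119 + 2.845698) = 2.13·18.959588 = 40.383922 m
LSR: p² = d² − 2 + 2cos(α−β) + 2d(sin α + sin β) = 121.569687; p = √p² = 11.025864; φ = atan2(−cos α − cos β, d + sin α + sin β) − atan2(−2, p) = 0.334960 rad; t = (φ − α) mod 2π = 2.805636 rad, q = (φ − β) mod 2π = 3.166919 rad → L = 2.13·(2.805636 + 11.025864 + 3.166919) = 2.13·16.998419 = 36.206632 m
RSL: p² = d² − 2 + 2cos(α−β) − 2d(sin α + sin β) = 166.026307; p = √p² = 12.885120; φ = atan2(cos α + cos β, d − sin α − sin β) − atan2(2, p) = -0.287497 rad; t = (α − φ) mod 2π = 4.100006 rad, q = (β − φ) mod 2π = 3.738723 rad → L = 2.13·(4.100006 + 12.885120 + 3.738723) = 2.13·20.723849 = 44.141799 m
RLR: c = (6 − d² + 2cos(α−β) + 2d(sin α − sin β))/8 = -17.957771, |c| > 1 → infeasible
LRL: c = (6 − d² + 2cos(α−β) − 2d(sin α − sin β))/8 = -16.056284, |c| > 1 → infeasible
Shortest: LSR with L = 36.206632 m ≈ 36.2066 m
Convert LSR to answer units (arcs ×180/π): t = 2.805636·180/π = 160.7511°, p = ρ·p = 2.13·11.025864 = 23.4851 m, q = 3.166919·180/π = 181.4511°, L = 36.2066 m.

LSR: t = 160.7511°, p = 23.4851 m, q = 181.4511°, L = 36.2066 m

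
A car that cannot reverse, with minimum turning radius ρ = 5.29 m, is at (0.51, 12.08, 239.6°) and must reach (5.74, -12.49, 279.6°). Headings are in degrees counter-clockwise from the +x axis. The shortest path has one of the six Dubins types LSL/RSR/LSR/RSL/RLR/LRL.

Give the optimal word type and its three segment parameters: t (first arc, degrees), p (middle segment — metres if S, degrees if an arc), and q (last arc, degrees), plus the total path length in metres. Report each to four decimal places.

LSR: t = 46.2055°, p = 20.6753 m, q = 6.2055°, L = 25.5143 m

Let ψ = atan2(Δy, Δx) = atan2(-24.57, 5.23) = -77.9833° be the start→goal bearing.
Normalize: d = |goal − start| / ρ = 25.120466/5.29 = 4.748670, α = (θ_start − ψ) mod 360° = 317.5833° = 5.542874 rad, β = (θ_goal − ψ) mod 360° = 357.5833° = 6.241006 rad.
Common terms: sin α = -0.674518, cos α = 0.738259, sin β = -0.042167, cos β = 0.999111, cos(α−β) = 0.766044, d² = 22.549869. Work in radians in the unit-radius frame; every candidate has L = ρ·(t + p + q).
LSL: p² = 2 + d² − 2cos(α−β) + 2d(sin α − sin β) = 17.012130; p = √p² = 4.124576; φ = atan2(cos β − cos α, d + sin α − sin β) = 0.063286 rad; t = (φ − α) mod 2π = 0.803597 rad, q = (β − φ) mod 2π = 6.177720 rad → L = 5.29·(0.803597 + 4.124576 + 6.177720) = 5.29·11.105893 = 58.750176 m
RSR: p² = 2 + d² − 2cos(α−β) + 2d(sin β − sin α) = 29.023431; p = √p² = 5.387340; φ = atan2(cos α − cos β, d − sin α + sin β) = -0.048438 rad; t = (α − φ) mod 2π = 5.591313 rad, q = (φ − β) mod 2π = 6.276926 rad → L = 5.29·(5.591313 + 5.387340 + 6.276926) = 5.29·17.255579 = 91.282012 m
LSR: p² = d² − 2 + 2cos(α−β) + 2d(sin α + sin β) = 15.275362; p = √p² = 3.908371; φ = atan2(−cos α − cos β, d + sin α + sin β) − atan2(−2, p) = 0.066127 rad; t = (φ − α) mod 2π = 0.806438 rad, q = (φ − β) mod 2π = 0.108306 rad → L = 5.29·(0.806438 + 3.908371 + 0.108306) = 5.29·4.823115 = 25.514277 m
RSL: p² = d² − 2 + 2cos(α−β) − 2d(sin α + sin β) = 28.888555; p = √p² = 5.374807; φ = atan2(cos α + cos β, d − sin α − sin β) − atan2(2, p) = -0.048446 rad; t = (α − φ) mod 2π = 5.591320 rad, q = (β − φ) mod 2π = 0.006266 rad → L = 5.29·(5.591320 + 5.374807 + 0.006266) = 5.29·10.972394 = 58.043962 m
RLR: c = (6 − d² + 2cos(α−β) + 2d(sin α − sin β))/8 = -2.627929, |c| > 1 → infeasible
LRL: c = (6 − d² + 2cos(α−β) − 2d(sin α − sin β))/8 = -1.126516, |c| > 1 → infeasible
Shortest: LSR with L = 25.514277 m ≈ 25.5143 m
Convert LSR to answer units (arcs ×180/π): t = 0.806438·180/π = 46.2055°, p = ρ·p = 5.29·3.908371 = 20.6753 m, q = 0.108306·180/π = 6.2055°, L = 25.5143 m.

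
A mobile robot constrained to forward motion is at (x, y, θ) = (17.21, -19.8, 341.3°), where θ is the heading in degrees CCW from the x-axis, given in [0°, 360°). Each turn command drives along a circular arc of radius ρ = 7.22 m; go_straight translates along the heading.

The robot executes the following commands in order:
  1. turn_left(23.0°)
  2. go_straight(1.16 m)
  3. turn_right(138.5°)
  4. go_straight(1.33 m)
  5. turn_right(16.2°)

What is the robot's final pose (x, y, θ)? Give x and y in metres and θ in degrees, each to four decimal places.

(24.4033, -34.5048, 209.6000°)

set_pose: (x, y, θ) = (17.2100, -19.8000, 341.3000°), ρ = 7.22
turn_left(23.0°): centre at ρ to the left, rotate +23.0° → (20.0662, -20.1608, 364.3000° ≡ 4.3000°)
go_straight(1.16): x += 1.16·cos θ, y += 1.16·sin θ → (21.2229, -20.0738, 4.3000°)
turn_right(138.5°): centre at ρ to the right, rotate −138.5° → (26.9403, -32.3071, -134.2000° ≡ 225.8000°)
go_straight(1.33): x += 1.33·cos θ, y += 1.33·sin θ → (26.0131, -33.2605, 225.8000°)
turn_right(16.2°): centre at ρ to the right, rotate −16.2° → (24.4033, -34.5048, 209.6000°)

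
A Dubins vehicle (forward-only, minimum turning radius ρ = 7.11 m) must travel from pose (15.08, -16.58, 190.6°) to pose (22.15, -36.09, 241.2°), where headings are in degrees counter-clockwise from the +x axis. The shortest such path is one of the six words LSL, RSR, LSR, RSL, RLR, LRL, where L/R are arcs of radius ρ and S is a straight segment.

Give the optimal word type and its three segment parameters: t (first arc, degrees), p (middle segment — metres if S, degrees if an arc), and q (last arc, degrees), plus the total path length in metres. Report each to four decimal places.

Let ψ = atan2(Δy, Δx) = atan2(-19.51, 7.07) = -70.0806° be the start→goal bearing.
Normalize: d = |goal − start| / ρ = 20.751506/7.11 = 2.918637, α = (θ_start − ψ) mod 360° = 260.6806° = 4.549734 rad, β = (θ_goal − ψ) mod 360° = 311.2806° = 5.432871 rad.
Common terms: sin α = -0.986801, cos α = -0.161938, sin β = -0.751488, cos β = 0.659747, cos(α−β) = 0.634731, d² = 8.518439. Work in radians in the unit-radius frame; every candidate has L = ρ·(t + p + q).
LSL: p² = 2 + d² − 2cos(α−β) + 2d(sin α − sin β) = 7.875391; p = √p² = 2.806313; φ = atan2(cos β − cos α, d + sin α − sin β) = 0.297153 rad; t = (φ − α) mod 2π = 2.030604 rad, q = (β − φ) mod 2π = 5.135718 rad → L = 7.11·(2.030604 + 2.806313 + 5.135718) = 7.11·9.972635 = 70.905432 m
RSR: p² = 2 + d² − 2cos(α−β) + 2d(sin β − sin α) = 10.622566; p = √p² = 3.259228; φ = atan2(cos α − cos β, d − sin α + sin β) = -0.254861 rad; t = (α − φ) mod 2π = 4.804595 rad, q = (φ − β) mod 2π = 0.595454 rad → L = 7.11·(4.804595 + 3.259228 + 0.595454) = 7.11·8.659276 = 61.567456 m
LSR: p² = d² − 2 + 2cos(α−β) + 2d(sin α + sin β) = -2.358965 < 0 → infeasible
RSL: p² = d² − 2 + 2cos(α−β) − 2d(sin α + sin β) = 17.934766; p = √p² = 4.234946; φ = atan2(cos α + cos β, d − sin α − sin β) − atan2(2, p) = -0.334719 rad; t = (α − φ) mod 2π = 4.884454 rad, q = (β − φ) mod 2π = 5.767590 rad → L = 7.11·(4.884454 + 4.234946 + 5.767590) = 7.11·14.886990 = 105.846497 m
RLR: c = (6 − d² + 2cos(α−β) + 2d(sin α − sin β))/8 = -0.327821; p = 2π − arccos c = 4.378393 rad; φ = atan2(cos α − cos β, d − sin α + sin β) = -0.254861 rad; t = (α − φ + p/2) mod 2π = 0.710606 rad, q = (α − β − t + p) mod 2π = 2.784650 rad → L = 7.11·(0.710606 + 4.378393 + 2.784650) = 7.11·7.873650 = 55.981649 m
LRL: c = (6 − d² + 2cos(α−β) − 2d(sin α − sin β))/8 = 0.015576; p = 2π − arccos c = 4.727966 rad; φ = atan2(cos β − cos α, d + sin α − sin β) = 0.297153 rad; t = (φ − α + p/2) mod 2π = 4.394586 rad, q = (β − α − t + p) mod 2π = 1.216516 rad → L = 7.11·(4.394586 + 4.727966 + 1.216516) = 7.11·10.339068 = 73.510774 m
Shortest: RLR with L = 55.981649 m ≈ 55.9816 m
Convert RLR to answer units (arcs ×180/π): t = 0.710606·180/π = 40.7147°, p = 4.378393·180/π = 250.8634°, q = 2.784650·180/π = 159.5487°, L = 55.9816 m.

RLR: t = 40.7147°, p = 250.8634°, q = 159.5487°, L = 55.9816 m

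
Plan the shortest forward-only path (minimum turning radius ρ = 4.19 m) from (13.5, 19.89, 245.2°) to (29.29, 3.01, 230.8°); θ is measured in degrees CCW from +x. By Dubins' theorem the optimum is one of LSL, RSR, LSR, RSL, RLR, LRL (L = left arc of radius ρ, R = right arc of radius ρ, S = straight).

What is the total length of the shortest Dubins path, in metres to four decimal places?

27.4021 m

Let ψ = atan2(Δy, Δx) = atan2(-16.88, 15.79) = -46.9109° be the start→goal bearing.
Normalize: d = |goal − start| / ρ = 23.114033/4.19 = 5.516476, α = (θ_start − ψ) mod 360° = 292.1109° = 5.098297 rad, β = (θ_goal − ψ) mod 360° = 277.7109° = 4.846970 rad.
Common terms: sin α = -0.926457, cos α = 0.376401, sin β = -0.990958, cos β = 0.134175, cos(α−β) = 0.968583, d² = 30.431502. Work in radians in the unit-radius frame; every candidate has L = ρ·(t + p + q).
LSL: p² = 2 + d² − 2cos(α−β) + 2d(sin α − sin β) = 31.205969; p = √p² = 5.586230; φ = atan2(cos β − cos α, d + sin α − sin β) = -0.043375 rad; t = (φ − α) mod 2π = 1.141513 rad, q = (β − φ) mod 2π = 4.890344 rad → L = 4.19·(1.141513 + 5.586230 + 4.890344) = 4.19·11.618088 = 48.679789 m
RSR: p² = 2 + d² − 2cos(α−β) + 2d(sin β − sin α) = 29.782703; p = √p² = 5.457353; φ = atan2(cos α − cos β, d − sin α + sin β) = 0.044400 rad; t = (α − φ) mod 2π = 5.053897 rad, q = (φ − β) mod 2π = 1.480615 rad → L = 4.19·(5.053897 + 5.457353 + 1.480615) = 4.19·11.991866 = 50.245918 m
LSR: p² = d² − 2 + 2cos(α−β) + 2d(sin α + sin β) = 9.213926; p = √p² = 3.035445; φ = atan2(−cos α − cos β, d + sin α + sin β) − atan2(−2, p) = 0.441671 rad; t = (φ − α) mod 2π = 1.626559 rad, q = (φ − β) mod 2π = 1.877886 rad → L = 4.19·(1.626559 + 3.035445 + 1.877886) = 4.19·6.539890 = 27.402140 m
RSL: p² = d² − 2 + 2cos(α−β) − 2d(sin α + sin β) = 51.523411; p = √p² = 7.177981; φ = atan2(cos α + cos β, d − sin α − sin β) − atan2(2, p) = -0.203163 rad; t = (α − φ) mod 2π = 5.301460 rad, q = (β − φ) mod 2π = 5.050133 rad → L = 4.19·(5.301460 + 7.177981 + 5.050133) = 4.19·17.529574 = 73.448916 m
RLR: c = (6 − d² + 2cos(α−β) + 2d(sin α − sin β))/8 = -2.722838, |c| > 1 → infeasible
LRL: c = (6 − d² + 2cos(α−β) − 2d(sin α − sin β))/8 = -2.900746, |c| > 1 → infeasible
Shortest: LSR with L = 27.402140 m ≈ 27.4021 m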